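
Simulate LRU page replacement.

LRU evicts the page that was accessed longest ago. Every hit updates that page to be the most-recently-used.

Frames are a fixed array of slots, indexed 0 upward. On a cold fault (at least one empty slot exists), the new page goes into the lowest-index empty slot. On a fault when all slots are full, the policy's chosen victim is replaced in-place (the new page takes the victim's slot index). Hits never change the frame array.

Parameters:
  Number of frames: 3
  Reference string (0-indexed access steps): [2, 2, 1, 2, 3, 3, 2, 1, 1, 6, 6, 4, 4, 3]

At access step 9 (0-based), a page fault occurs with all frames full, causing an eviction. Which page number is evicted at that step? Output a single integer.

Step 0: ref 2 -> FAULT, frames=[2,-,-]
Step 1: ref 2 -> HIT, frames=[2,-,-]
Step 2: ref 1 -> FAULT, frames=[2,1,-]
Step 3: ref 2 -> HIT, frames=[2,1,-]
Step 4: ref 3 -> FAULT, frames=[2,1,3]
Step 5: ref 3 -> HIT, frames=[2,1,3]
Step 6: ref 2 -> HIT, frames=[2,1,3]
Step 7: ref 1 -> HIT, frames=[2,1,3]
Step 8: ref 1 -> HIT, frames=[2,1,3]
Step 9: ref 6 -> FAULT, evict 3, frames=[2,1,6]
At step 9: evicted page 3

Answer: 3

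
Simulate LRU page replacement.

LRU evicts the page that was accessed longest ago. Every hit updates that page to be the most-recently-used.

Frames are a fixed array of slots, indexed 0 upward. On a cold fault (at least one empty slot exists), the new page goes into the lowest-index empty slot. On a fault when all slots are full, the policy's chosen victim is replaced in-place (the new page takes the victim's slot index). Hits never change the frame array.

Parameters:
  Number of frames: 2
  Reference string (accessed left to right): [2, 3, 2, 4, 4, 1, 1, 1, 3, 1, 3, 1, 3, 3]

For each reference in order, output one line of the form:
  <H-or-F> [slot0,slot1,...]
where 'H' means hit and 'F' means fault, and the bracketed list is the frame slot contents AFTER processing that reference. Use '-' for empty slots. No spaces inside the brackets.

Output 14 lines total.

F [2,-]
F [2,3]
H [2,3]
F [2,4]
H [2,4]
F [1,4]
H [1,4]
H [1,4]
F [1,3]
H [1,3]
H [1,3]
H [1,3]
H [1,3]
H [1,3]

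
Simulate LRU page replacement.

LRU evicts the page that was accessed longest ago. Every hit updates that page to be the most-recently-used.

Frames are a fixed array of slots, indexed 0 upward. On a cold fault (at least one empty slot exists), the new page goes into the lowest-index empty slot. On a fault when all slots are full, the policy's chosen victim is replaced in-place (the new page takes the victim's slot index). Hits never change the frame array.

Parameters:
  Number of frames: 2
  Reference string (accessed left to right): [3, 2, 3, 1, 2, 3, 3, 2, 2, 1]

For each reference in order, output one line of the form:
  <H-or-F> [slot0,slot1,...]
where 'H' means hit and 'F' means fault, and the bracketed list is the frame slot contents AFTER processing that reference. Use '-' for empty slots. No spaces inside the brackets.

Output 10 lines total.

F [3,-]
F [3,2]
H [3,2]
F [3,1]
F [2,1]
F [2,3]
H [2,3]
H [2,3]
H [2,3]
F [2,1]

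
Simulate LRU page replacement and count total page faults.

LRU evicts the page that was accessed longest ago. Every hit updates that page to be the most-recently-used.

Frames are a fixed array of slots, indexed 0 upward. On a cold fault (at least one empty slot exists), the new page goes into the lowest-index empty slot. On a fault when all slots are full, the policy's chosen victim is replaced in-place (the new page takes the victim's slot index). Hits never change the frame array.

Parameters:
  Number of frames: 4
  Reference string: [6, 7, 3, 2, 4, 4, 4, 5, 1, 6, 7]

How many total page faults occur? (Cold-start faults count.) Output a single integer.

Step 0: ref 6 → FAULT, frames=[6,-,-,-]
Step 1: ref 7 → FAULT, frames=[6,7,-,-]
Step 2: ref 3 → FAULT, frames=[6,7,3,-]
Step 3: ref 2 → FAULT, frames=[6,7,3,2]
Step 4: ref 4 → FAULT (evict 6), frames=[4,7,3,2]
Step 5: ref 4 → HIT, frames=[4,7,3,2]
Step 6: ref 4 → HIT, frames=[4,7,3,2]
Step 7: ref 5 → FAULT (evict 7), frames=[4,5,3,2]
Step 8: ref 1 → FAULT (evict 3), frames=[4,5,1,2]
Step 9: ref 6 → FAULT (evict 2), frames=[4,5,1,6]
Step 10: ref 7 → FAULT (evict 4), frames=[7,5,1,6]
Total faults: 9

Answer: 9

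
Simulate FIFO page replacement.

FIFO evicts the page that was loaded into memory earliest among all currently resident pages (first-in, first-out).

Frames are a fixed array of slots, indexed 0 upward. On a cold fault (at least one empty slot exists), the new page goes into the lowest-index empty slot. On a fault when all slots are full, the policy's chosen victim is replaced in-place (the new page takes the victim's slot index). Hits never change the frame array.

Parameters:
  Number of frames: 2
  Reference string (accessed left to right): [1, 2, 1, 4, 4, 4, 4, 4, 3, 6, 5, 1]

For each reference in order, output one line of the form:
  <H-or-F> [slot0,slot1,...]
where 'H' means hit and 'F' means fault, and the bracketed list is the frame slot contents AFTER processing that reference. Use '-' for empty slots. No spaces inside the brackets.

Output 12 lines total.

F [1,-]
F [1,2]
H [1,2]
F [4,2]
H [4,2]
H [4,2]
H [4,2]
H [4,2]
F [4,3]
F [6,3]
F [6,5]
F [1,5]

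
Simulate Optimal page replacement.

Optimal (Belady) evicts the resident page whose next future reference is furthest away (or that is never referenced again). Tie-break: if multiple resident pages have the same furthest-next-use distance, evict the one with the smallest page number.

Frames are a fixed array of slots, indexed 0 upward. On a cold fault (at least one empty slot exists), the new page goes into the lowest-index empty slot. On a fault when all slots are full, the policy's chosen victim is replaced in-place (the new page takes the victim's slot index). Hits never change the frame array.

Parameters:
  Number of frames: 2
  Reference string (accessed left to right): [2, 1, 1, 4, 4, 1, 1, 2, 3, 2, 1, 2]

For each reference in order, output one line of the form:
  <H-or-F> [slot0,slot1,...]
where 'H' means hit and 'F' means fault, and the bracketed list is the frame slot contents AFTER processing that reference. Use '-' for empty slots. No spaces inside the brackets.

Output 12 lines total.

F [2,-]
F [2,1]
H [2,1]
F [4,1]
H [4,1]
H [4,1]
H [4,1]
F [2,1]
F [2,3]
H [2,3]
F [2,1]
H [2,1]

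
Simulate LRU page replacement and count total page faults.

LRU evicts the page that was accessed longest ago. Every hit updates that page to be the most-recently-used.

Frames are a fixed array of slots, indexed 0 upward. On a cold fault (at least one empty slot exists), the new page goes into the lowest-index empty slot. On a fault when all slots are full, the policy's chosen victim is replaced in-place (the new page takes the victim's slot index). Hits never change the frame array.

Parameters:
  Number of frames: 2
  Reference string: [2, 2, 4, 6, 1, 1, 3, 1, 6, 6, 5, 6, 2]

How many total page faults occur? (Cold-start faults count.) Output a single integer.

Answer: 8

Derivation:
Step 0: ref 2 → FAULT, frames=[2,-]
Step 1: ref 2 → HIT, frames=[2,-]
Step 2: ref 4 → FAULT, frames=[2,4]
Step 3: ref 6 → FAULT (evict 2), frames=[6,4]
Step 4: ref 1 → FAULT (evict 4), frames=[6,1]
Step 5: ref 1 → HIT, frames=[6,1]
Step 6: ref 3 → FAULT (evict 6), frames=[3,1]
Step 7: ref 1 → HIT, frames=[3,1]
Step 8: ref 6 → FAULT (evict 3), frames=[6,1]
Step 9: ref 6 → HIT, frames=[6,1]
Step 10: ref 5 → FAULT (evict 1), frames=[6,5]
Step 11: ref 6 → HIT, frames=[6,5]
Step 12: ref 2 → FAULT (evict 5), frames=[6,2]
Total faults: 8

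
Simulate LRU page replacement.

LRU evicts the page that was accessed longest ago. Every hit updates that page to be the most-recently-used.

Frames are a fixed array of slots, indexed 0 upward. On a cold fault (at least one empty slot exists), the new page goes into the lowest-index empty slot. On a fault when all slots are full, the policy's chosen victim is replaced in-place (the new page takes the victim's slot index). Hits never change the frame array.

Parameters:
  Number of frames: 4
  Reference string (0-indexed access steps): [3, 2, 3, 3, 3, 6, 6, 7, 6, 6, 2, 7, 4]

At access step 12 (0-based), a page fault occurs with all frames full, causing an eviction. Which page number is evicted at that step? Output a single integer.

Step 0: ref 3 -> FAULT, frames=[3,-,-,-]
Step 1: ref 2 -> FAULT, frames=[3,2,-,-]
Step 2: ref 3 -> HIT, frames=[3,2,-,-]
Step 3: ref 3 -> HIT, frames=[3,2,-,-]
Step 4: ref 3 -> HIT, frames=[3,2,-,-]
Step 5: ref 6 -> FAULT, frames=[3,2,6,-]
Step 6: ref 6 -> HIT, frames=[3,2,6,-]
Step 7: ref 7 -> FAULT, frames=[3,2,6,7]
Step 8: ref 6 -> HIT, frames=[3,2,6,7]
Step 9: ref 6 -> HIT, frames=[3,2,6,7]
Step 10: ref 2 -> HIT, frames=[3,2,6,7]
Step 11: ref 7 -> HIT, frames=[3,2,6,7]
Step 12: ref 4 -> FAULT, evict 3, frames=[4,2,6,7]
At step 12: evicted page 3

Answer: 3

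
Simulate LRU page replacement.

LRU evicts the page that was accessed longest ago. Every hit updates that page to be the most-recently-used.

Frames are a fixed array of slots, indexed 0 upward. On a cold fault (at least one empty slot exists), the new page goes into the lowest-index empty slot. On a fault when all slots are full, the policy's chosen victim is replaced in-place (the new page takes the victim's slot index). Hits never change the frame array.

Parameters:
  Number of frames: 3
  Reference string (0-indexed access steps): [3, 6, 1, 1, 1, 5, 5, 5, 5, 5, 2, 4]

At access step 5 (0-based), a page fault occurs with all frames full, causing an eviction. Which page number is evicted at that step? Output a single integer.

Answer: 3

Derivation:
Step 0: ref 3 -> FAULT, frames=[3,-,-]
Step 1: ref 6 -> FAULT, frames=[3,6,-]
Step 2: ref 1 -> FAULT, frames=[3,6,1]
Step 3: ref 1 -> HIT, frames=[3,6,1]
Step 4: ref 1 -> HIT, frames=[3,6,1]
Step 5: ref 5 -> FAULT, evict 3, frames=[5,6,1]
At step 5: evicted page 3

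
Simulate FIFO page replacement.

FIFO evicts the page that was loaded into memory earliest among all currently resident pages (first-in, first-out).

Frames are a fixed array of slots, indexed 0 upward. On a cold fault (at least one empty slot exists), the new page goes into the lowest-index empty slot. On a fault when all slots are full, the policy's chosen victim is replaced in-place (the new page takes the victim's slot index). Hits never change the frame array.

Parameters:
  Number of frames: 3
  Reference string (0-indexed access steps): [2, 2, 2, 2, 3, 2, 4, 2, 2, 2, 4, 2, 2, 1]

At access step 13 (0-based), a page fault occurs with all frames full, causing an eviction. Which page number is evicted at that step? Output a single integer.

Step 0: ref 2 -> FAULT, frames=[2,-,-]
Step 1: ref 2 -> HIT, frames=[2,-,-]
Step 2: ref 2 -> HIT, frames=[2,-,-]
Step 3: ref 2 -> HIT, frames=[2,-,-]
Step 4: ref 3 -> FAULT, frames=[2,3,-]
Step 5: ref 2 -> HIT, frames=[2,3,-]
Step 6: ref 4 -> FAULT, frames=[2,3,4]
Step 7: ref 2 -> HIT, frames=[2,3,4]
Step 8: ref 2 -> HIT, frames=[2,3,4]
Step 9: ref 2 -> HIT, frames=[2,3,4]
Step 10: ref 4 -> HIT, frames=[2,3,4]
Step 11: ref 2 -> HIT, frames=[2,3,4]
Step 12: ref 2 -> HIT, frames=[2,3,4]
Step 13: ref 1 -> FAULT, evict 2, frames=[1,3,4]
At step 13: evicted page 2

Answer: 2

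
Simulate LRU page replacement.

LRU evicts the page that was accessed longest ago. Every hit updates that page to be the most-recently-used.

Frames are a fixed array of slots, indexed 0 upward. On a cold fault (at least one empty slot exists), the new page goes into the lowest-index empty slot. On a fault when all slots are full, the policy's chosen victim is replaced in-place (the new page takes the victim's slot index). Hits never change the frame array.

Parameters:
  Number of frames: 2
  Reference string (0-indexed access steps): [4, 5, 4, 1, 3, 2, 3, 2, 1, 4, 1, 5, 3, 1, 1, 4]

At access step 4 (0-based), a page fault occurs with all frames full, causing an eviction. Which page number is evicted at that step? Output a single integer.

Step 0: ref 4 -> FAULT, frames=[4,-]
Step 1: ref 5 -> FAULT, frames=[4,5]
Step 2: ref 4 -> HIT, frames=[4,5]
Step 3: ref 1 -> FAULT, evict 5, frames=[4,1]
Step 4: ref 3 -> FAULT, evict 4, frames=[3,1]
At step 4: evicted page 4

Answer: 4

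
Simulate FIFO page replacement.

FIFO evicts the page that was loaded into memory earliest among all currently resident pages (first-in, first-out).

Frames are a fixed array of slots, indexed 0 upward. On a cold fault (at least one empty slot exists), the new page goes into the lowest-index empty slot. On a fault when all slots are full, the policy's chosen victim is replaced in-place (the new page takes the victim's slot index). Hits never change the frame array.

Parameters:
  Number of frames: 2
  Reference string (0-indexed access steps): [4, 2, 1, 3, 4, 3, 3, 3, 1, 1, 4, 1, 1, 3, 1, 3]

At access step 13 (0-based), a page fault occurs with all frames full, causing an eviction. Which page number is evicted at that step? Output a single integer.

Step 0: ref 4 -> FAULT, frames=[4,-]
Step 1: ref 2 -> FAULT, frames=[4,2]
Step 2: ref 1 -> FAULT, evict 4, frames=[1,2]
Step 3: ref 3 -> FAULT, evict 2, frames=[1,3]
Step 4: ref 4 -> FAULT, evict 1, frames=[4,3]
Step 5: ref 3 -> HIT, frames=[4,3]
Step 6: ref 3 -> HIT, frames=[4,3]
Step 7: ref 3 -> HIT, frames=[4,3]
Step 8: ref 1 -> FAULT, evict 3, frames=[4,1]
Step 9: ref 1 -> HIT, frames=[4,1]
Step 10: ref 4 -> HIT, frames=[4,1]
Step 11: ref 1 -> HIT, frames=[4,1]
Step 12: ref 1 -> HIT, frames=[4,1]
Step 13: ref 3 -> FAULT, evict 4, frames=[3,1]
At step 13: evicted page 4

Answer: 4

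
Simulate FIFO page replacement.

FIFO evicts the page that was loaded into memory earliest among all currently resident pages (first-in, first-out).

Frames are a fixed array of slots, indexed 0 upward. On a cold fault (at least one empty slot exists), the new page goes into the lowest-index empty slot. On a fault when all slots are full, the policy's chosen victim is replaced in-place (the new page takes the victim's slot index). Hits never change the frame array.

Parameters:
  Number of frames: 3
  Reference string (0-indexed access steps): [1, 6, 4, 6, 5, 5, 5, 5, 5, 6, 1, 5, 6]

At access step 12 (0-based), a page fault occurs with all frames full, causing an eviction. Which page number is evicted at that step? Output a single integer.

Answer: 4

Derivation:
Step 0: ref 1 -> FAULT, frames=[1,-,-]
Step 1: ref 6 -> FAULT, frames=[1,6,-]
Step 2: ref 4 -> FAULT, frames=[1,6,4]
Step 3: ref 6 -> HIT, frames=[1,6,4]
Step 4: ref 5 -> FAULT, evict 1, frames=[5,6,4]
Step 5: ref 5 -> HIT, frames=[5,6,4]
Step 6: ref 5 -> HIT, frames=[5,6,4]
Step 7: ref 5 -> HIT, frames=[5,6,4]
Step 8: ref 5 -> HIT, frames=[5,6,4]
Step 9: ref 6 -> HIT, frames=[5,6,4]
Step 10: ref 1 -> FAULT, evict 6, frames=[5,1,4]
Step 11: ref 5 -> HIT, frames=[5,1,4]
Step 12: ref 6 -> FAULT, evict 4, frames=[5,1,6]
At step 12: evicted page 4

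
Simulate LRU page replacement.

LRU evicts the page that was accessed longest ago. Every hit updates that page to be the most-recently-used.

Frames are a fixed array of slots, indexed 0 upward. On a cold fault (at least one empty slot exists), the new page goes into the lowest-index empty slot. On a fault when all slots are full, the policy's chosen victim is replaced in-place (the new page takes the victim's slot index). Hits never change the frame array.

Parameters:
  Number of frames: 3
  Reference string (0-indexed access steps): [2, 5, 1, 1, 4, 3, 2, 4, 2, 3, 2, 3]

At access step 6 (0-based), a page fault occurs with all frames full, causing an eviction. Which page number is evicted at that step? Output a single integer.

Answer: 1

Derivation:
Step 0: ref 2 -> FAULT, frames=[2,-,-]
Step 1: ref 5 -> FAULT, frames=[2,5,-]
Step 2: ref 1 -> FAULT, frames=[2,5,1]
Step 3: ref 1 -> HIT, frames=[2,5,1]
Step 4: ref 4 -> FAULT, evict 2, frames=[4,5,1]
Step 5: ref 3 -> FAULT, evict 5, frames=[4,3,1]
Step 6: ref 2 -> FAULT, evict 1, frames=[4,3,2]
At step 6: evicted page 1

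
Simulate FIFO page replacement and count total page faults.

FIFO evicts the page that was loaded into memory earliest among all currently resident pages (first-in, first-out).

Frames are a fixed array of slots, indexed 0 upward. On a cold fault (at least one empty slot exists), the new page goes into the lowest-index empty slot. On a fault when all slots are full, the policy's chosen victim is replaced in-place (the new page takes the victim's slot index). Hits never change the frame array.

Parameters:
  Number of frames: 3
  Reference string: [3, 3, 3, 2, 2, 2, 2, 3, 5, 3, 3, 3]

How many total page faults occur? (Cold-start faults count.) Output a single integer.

Step 0: ref 3 → FAULT, frames=[3,-,-]
Step 1: ref 3 → HIT, frames=[3,-,-]
Step 2: ref 3 → HIT, frames=[3,-,-]
Step 3: ref 2 → FAULT, frames=[3,2,-]
Step 4: ref 2 → HIT, frames=[3,2,-]
Step 5: ref 2 → HIT, frames=[3,2,-]
Step 6: ref 2 → HIT, frames=[3,2,-]
Step 7: ref 3 → HIT, frames=[3,2,-]
Step 8: ref 5 → FAULT, frames=[3,2,5]
Step 9: ref 3 → HIT, frames=[3,2,5]
Step 10: ref 3 → HIT, frames=[3,2,5]
Step 11: ref 3 → HIT, frames=[3,2,5]
Total faults: 3

Answer: 3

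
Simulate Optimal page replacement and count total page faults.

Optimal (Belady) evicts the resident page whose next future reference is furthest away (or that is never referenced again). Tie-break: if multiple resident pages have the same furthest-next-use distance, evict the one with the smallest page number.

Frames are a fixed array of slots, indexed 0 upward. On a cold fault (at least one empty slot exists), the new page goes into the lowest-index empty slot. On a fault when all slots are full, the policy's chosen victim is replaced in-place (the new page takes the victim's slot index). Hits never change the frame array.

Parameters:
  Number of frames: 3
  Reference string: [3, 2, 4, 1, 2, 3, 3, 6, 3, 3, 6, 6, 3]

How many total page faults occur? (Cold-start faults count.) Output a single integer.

Answer: 5

Derivation:
Step 0: ref 3 → FAULT, frames=[3,-,-]
Step 1: ref 2 → FAULT, frames=[3,2,-]
Step 2: ref 4 → FAULT, frames=[3,2,4]
Step 3: ref 1 → FAULT (evict 4), frames=[3,2,1]
Step 4: ref 2 → HIT, frames=[3,2,1]
Step 5: ref 3 → HIT, frames=[3,2,1]
Step 6: ref 3 → HIT, frames=[3,2,1]
Step 7: ref 6 → FAULT (evict 1), frames=[3,2,6]
Step 8: ref 3 → HIT, frames=[3,2,6]
Step 9: ref 3 → HIT, frames=[3,2,6]
Step 10: ref 6 → HIT, frames=[3,2,6]
Step 11: ref 6 → HIT, frames=[3,2,6]
Step 12: ref 3 → HIT, frames=[3,2,6]
Total faults: 5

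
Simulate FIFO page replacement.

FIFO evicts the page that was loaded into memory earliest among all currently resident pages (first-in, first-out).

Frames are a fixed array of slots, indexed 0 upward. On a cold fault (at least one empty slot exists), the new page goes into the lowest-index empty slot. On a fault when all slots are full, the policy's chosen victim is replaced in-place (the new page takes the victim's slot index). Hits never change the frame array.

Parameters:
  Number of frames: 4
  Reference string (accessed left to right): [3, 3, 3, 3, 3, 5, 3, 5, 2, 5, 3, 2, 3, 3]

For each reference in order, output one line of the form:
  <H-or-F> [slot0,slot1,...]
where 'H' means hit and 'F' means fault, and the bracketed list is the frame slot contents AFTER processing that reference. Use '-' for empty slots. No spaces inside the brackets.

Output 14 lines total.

F [3,-,-,-]
H [3,-,-,-]
H [3,-,-,-]
H [3,-,-,-]
H [3,-,-,-]
F [3,5,-,-]
H [3,5,-,-]
H [3,5,-,-]
F [3,5,2,-]
H [3,5,2,-]
H [3,5,2,-]
H [3,5,2,-]
H [3,5,2,-]
H [3,5,2,-]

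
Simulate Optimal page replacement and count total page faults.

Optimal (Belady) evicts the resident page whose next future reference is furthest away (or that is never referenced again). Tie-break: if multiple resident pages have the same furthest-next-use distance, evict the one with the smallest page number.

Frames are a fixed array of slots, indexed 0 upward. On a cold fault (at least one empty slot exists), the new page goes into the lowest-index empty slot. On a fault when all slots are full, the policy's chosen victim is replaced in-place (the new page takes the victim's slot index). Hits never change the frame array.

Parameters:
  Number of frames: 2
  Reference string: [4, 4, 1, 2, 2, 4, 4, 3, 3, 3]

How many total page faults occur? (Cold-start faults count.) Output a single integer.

Answer: 4

Derivation:
Step 0: ref 4 → FAULT, frames=[4,-]
Step 1: ref 4 → HIT, frames=[4,-]
Step 2: ref 1 → FAULT, frames=[4,1]
Step 3: ref 2 → FAULT (evict 1), frames=[4,2]
Step 4: ref 2 → HIT, frames=[4,2]
Step 5: ref 4 → HIT, frames=[4,2]
Step 6: ref 4 → HIT, frames=[4,2]
Step 7: ref 3 → FAULT (evict 2), frames=[4,3]
Step 8: ref 3 → HIT, frames=[4,3]
Step 9: ref 3 → HIT, frames=[4,3]
Total faults: 4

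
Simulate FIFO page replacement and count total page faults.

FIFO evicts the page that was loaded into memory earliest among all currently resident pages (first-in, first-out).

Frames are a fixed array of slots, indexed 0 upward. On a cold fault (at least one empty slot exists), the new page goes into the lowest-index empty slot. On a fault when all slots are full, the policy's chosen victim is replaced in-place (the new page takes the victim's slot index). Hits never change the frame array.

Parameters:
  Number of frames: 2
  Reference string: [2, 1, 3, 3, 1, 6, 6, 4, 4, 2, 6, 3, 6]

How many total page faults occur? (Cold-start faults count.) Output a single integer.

Answer: 8

Derivation:
Step 0: ref 2 → FAULT, frames=[2,-]
Step 1: ref 1 → FAULT, frames=[2,1]
Step 2: ref 3 → FAULT (evict 2), frames=[3,1]
Step 3: ref 3 → HIT, frames=[3,1]
Step 4: ref 1 → HIT, frames=[3,1]
Step 5: ref 6 → FAULT (evict 1), frames=[3,6]
Step 6: ref 6 → HIT, frames=[3,6]
Step 7: ref 4 → FAULT (evict 3), frames=[4,6]
Step 8: ref 4 → HIT, frames=[4,6]
Step 9: ref 2 → FAULT (evict 6), frames=[4,2]
Step 10: ref 6 → FAULT (evict 4), frames=[6,2]
Step 11: ref 3 → FAULT (evict 2), frames=[6,3]
Step 12: ref 6 → HIT, frames=[6,3]
Total faults: 8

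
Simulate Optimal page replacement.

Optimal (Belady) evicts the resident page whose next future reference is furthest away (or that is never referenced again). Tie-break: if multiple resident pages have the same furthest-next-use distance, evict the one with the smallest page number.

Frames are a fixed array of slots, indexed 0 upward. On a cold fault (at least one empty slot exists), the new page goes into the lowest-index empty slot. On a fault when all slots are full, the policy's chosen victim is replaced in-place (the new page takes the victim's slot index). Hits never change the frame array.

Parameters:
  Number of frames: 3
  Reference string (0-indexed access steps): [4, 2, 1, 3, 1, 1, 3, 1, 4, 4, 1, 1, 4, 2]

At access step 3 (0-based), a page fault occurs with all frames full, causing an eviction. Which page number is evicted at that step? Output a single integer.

Answer: 2

Derivation:
Step 0: ref 4 -> FAULT, frames=[4,-,-]
Step 1: ref 2 -> FAULT, frames=[4,2,-]
Step 2: ref 1 -> FAULT, frames=[4,2,1]
Step 3: ref 3 -> FAULT, evict 2, frames=[4,3,1]
At step 3: evicted page 2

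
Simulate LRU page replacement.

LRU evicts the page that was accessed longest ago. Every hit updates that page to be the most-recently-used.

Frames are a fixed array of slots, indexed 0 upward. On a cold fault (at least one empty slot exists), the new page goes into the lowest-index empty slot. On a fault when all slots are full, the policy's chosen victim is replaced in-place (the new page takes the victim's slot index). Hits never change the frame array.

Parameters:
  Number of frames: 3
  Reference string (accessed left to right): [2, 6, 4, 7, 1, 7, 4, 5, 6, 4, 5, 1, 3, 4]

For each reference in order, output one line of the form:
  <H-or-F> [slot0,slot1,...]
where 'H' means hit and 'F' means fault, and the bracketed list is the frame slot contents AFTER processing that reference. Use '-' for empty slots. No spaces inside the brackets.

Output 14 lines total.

F [2,-,-]
F [2,6,-]
F [2,6,4]
F [7,6,4]
F [7,1,4]
H [7,1,4]
H [7,1,4]
F [7,5,4]
F [6,5,4]
H [6,5,4]
H [6,5,4]
F [1,5,4]
F [1,5,3]
F [1,4,3]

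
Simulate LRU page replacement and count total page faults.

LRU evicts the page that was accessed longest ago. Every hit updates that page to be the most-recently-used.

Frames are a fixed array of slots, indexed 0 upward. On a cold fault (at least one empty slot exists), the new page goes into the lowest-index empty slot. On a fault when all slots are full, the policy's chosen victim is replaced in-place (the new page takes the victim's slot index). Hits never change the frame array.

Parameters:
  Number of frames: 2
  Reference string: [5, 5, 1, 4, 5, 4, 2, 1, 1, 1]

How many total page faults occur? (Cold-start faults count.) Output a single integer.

Step 0: ref 5 → FAULT, frames=[5,-]
Step 1: ref 5 → HIT, frames=[5,-]
Step 2: ref 1 → FAULT, frames=[5,1]
Step 3: ref 4 → FAULT (evict 5), frames=[4,1]
Step 4: ref 5 → FAULT (evict 1), frames=[4,5]
Step 5: ref 4 → HIT, frames=[4,5]
Step 6: ref 2 → FAULT (evict 5), frames=[4,2]
Step 7: ref 1 → FAULT (evict 4), frames=[1,2]
Step 8: ref 1 → HIT, frames=[1,2]
Step 9: ref 1 → HIT, frames=[1,2]
Total faults: 6

Answer: 6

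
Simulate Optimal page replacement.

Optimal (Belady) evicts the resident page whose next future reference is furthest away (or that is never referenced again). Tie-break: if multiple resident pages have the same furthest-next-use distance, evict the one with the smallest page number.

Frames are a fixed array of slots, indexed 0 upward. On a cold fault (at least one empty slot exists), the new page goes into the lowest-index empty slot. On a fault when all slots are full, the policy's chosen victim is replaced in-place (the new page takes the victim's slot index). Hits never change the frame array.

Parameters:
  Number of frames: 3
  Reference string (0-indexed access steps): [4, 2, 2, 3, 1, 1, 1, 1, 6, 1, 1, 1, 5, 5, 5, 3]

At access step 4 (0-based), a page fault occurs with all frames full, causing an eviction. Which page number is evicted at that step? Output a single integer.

Step 0: ref 4 -> FAULT, frames=[4,-,-]
Step 1: ref 2 -> FAULT, frames=[4,2,-]
Step 2: ref 2 -> HIT, frames=[4,2,-]
Step 3: ref 3 -> FAULT, frames=[4,2,3]
Step 4: ref 1 -> FAULT, evict 2, frames=[4,1,3]
At step 4: evicted page 2

Answer: 2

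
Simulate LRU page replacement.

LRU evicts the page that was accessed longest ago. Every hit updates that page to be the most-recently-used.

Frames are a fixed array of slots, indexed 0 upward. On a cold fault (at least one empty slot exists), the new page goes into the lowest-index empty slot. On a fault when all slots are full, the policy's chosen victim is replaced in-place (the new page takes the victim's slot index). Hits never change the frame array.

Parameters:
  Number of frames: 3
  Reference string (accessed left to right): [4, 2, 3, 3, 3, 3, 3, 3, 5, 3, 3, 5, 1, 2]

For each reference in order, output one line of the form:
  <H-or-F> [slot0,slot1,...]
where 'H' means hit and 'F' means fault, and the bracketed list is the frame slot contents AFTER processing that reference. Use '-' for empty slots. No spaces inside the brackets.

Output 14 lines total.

F [4,-,-]
F [4,2,-]
F [4,2,3]
H [4,2,3]
H [4,2,3]
H [4,2,3]
H [4,2,3]
H [4,2,3]
F [5,2,3]
H [5,2,3]
H [5,2,3]
H [5,2,3]
F [5,1,3]
F [5,1,2]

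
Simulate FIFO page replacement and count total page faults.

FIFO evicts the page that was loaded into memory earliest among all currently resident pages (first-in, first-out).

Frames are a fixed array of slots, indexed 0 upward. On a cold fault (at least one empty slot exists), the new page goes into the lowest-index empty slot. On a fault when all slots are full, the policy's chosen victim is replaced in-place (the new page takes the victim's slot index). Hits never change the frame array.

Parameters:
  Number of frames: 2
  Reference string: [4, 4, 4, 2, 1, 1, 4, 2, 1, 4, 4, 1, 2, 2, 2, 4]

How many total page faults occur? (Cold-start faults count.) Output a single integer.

Answer: 8

Derivation:
Step 0: ref 4 → FAULT, frames=[4,-]
Step 1: ref 4 → HIT, frames=[4,-]
Step 2: ref 4 → HIT, frames=[4,-]
Step 3: ref 2 → FAULT, frames=[4,2]
Step 4: ref 1 → FAULT (evict 4), frames=[1,2]
Step 5: ref 1 → HIT, frames=[1,2]
Step 6: ref 4 → FAULT (evict 2), frames=[1,4]
Step 7: ref 2 → FAULT (evict 1), frames=[2,4]
Step 8: ref 1 → FAULT (evict 4), frames=[2,1]
Step 9: ref 4 → FAULT (evict 2), frames=[4,1]
Step 10: ref 4 → HIT, frames=[4,1]
Step 11: ref 1 → HIT, frames=[4,1]
Step 12: ref 2 → FAULT (evict 1), frames=[4,2]
Step 13: ref 2 → HIT, frames=[4,2]
Step 14: ref 2 → HIT, frames=[4,2]
Step 15: ref 4 → HIT, frames=[4,2]
Total faults: 8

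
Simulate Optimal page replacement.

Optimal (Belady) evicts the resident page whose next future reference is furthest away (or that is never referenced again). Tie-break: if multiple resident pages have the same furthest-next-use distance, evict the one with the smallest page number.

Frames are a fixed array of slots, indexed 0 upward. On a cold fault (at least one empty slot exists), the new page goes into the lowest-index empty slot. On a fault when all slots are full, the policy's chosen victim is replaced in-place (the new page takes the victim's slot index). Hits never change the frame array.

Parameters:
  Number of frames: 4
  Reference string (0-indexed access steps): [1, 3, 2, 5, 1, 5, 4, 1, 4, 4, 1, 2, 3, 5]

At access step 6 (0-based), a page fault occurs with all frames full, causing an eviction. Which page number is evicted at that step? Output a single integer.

Answer: 5

Derivation:
Step 0: ref 1 -> FAULT, frames=[1,-,-,-]
Step 1: ref 3 -> FAULT, frames=[1,3,-,-]
Step 2: ref 2 -> FAULT, frames=[1,3,2,-]
Step 3: ref 5 -> FAULT, frames=[1,3,2,5]
Step 4: ref 1 -> HIT, frames=[1,3,2,5]
Step 5: ref 5 -> HIT, frames=[1,3,2,5]
Step 6: ref 4 -> FAULT, evict 5, frames=[1,3,2,4]
At step 6: evicted page 5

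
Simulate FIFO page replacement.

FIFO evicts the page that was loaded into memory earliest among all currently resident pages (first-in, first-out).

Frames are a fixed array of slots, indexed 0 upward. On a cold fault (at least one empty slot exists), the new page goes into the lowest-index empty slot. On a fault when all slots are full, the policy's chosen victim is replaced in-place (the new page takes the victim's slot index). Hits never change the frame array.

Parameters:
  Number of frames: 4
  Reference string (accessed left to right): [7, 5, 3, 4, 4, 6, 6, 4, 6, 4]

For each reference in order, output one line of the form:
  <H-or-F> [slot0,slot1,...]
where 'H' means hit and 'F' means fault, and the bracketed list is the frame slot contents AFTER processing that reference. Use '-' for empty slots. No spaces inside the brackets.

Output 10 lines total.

F [7,-,-,-]
F [7,5,-,-]
F [7,5,3,-]
F [7,5,3,4]
H [7,5,3,4]
F [6,5,3,4]
H [6,5,3,4]
H [6,5,3,4]
H [6,5,3,4]
H [6,5,3,4]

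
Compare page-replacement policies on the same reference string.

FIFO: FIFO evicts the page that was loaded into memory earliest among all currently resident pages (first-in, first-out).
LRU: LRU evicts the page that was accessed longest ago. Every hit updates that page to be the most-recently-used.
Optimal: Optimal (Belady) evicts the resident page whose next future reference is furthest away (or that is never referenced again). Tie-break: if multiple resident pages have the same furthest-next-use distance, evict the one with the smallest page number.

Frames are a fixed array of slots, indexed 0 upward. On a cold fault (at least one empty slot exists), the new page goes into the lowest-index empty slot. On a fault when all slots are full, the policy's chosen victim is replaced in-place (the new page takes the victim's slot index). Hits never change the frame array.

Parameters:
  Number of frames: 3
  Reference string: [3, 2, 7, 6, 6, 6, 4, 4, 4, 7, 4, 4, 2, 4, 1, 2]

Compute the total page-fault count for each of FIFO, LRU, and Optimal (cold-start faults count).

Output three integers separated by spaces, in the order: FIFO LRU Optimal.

Answer: 7 7 6

Derivation:
--- FIFO ---
  step 0: ref 3 -> FAULT, frames=[3,-,-] (faults so far: 1)
  step 1: ref 2 -> FAULT, frames=[3,2,-] (faults so far: 2)
  step 2: ref 7 -> FAULT, frames=[3,2,7] (faults so far: 3)
  step 3: ref 6 -> FAULT, evict 3, frames=[6,2,7] (faults so far: 4)
  step 4: ref 6 -> HIT, frames=[6,2,7] (faults so far: 4)
  step 5: ref 6 -> HIT, frames=[6,2,7] (faults so far: 4)
  step 6: ref 4 -> FAULT, evict 2, frames=[6,4,7] (faults so far: 5)
  step 7: ref 4 -> HIT, frames=[6,4,7] (faults so far: 5)
  step 8: ref 4 -> HIT, frames=[6,4,7] (faults so far: 5)
  step 9: ref 7 -> HIT, frames=[6,4,7] (faults so far: 5)
  step 10: ref 4 -> HIT, frames=[6,4,7] (faults so far: 5)
  step 11: ref 4 -> HIT, frames=[6,4,7] (faults so far: 5)
  step 12: ref 2 -> FAULT, evict 7, frames=[6,4,2] (faults so far: 6)
  step 13: ref 4 -> HIT, frames=[6,4,2] (faults so far: 6)
  step 14: ref 1 -> FAULT, evict 6, frames=[1,4,2] (faults so far: 7)
  step 15: ref 2 -> HIT, frames=[1,4,2] (faults so far: 7)
  FIFO total faults: 7
--- LRU ---
  step 0: ref 3 -> FAULT, frames=[3,-,-] (faults so far: 1)
  step 1: ref 2 -> FAULT, frames=[3,2,-] (faults so far: 2)
  step 2: ref 7 -> FAULT, frames=[3,2,7] (faults so far: 3)
  step 3: ref 6 -> FAULT, evict 3, frames=[6,2,7] (faults so far: 4)
  step 4: ref 6 -> HIT, frames=[6,2,7] (faults so far: 4)
  step 5: ref 6 -> HIT, frames=[6,2,7] (faults so far: 4)
  step 6: ref 4 -> FAULT, evict 2, frames=[6,4,7] (faults so far: 5)
  step 7: ref 4 -> HIT, frames=[6,4,7] (faults so far: 5)
  step 8: ref 4 -> HIT, frames=[6,4,7] (faults so far: 5)
  step 9: ref 7 -> HIT, frames=[6,4,7] (faults so far: 5)
  step 10: ref 4 -> HIT, frames=[6,4,7] (faults so far: 5)
  step 11: ref 4 -> HIT, frames=[6,4,7] (faults so far: 5)
  step 12: ref 2 -> FAULT, evict 6, frames=[2,4,7] (faults so far: 6)
  step 13: ref 4 -> HIT, frames=[2,4,7] (faults so far: 6)
  step 14: ref 1 -> FAULT, evict 7, frames=[2,4,1] (faults so far: 7)
  step 15: ref 2 -> HIT, frames=[2,4,1] (faults so far: 7)
  LRU total faults: 7
--- Optimal ---
  step 0: ref 3 -> FAULT, frames=[3,-,-] (faults so far: 1)
  step 1: ref 2 -> FAULT, frames=[3,2,-] (faults so far: 2)
  step 2: ref 7 -> FAULT, frames=[3,2,7] (faults so far: 3)
  step 3: ref 6 -> FAULT, evict 3, frames=[6,2,7] (faults so far: 4)
  step 4: ref 6 -> HIT, frames=[6,2,7] (faults so far: 4)
  step 5: ref 6 -> HIT, frames=[6,2,7] (faults so far: 4)
  step 6: ref 4 -> FAULT, evict 6, frames=[4,2,7] (faults so far: 5)
  step 7: ref 4 -> HIT, frames=[4,2,7] (faults so far: 5)
  step 8: ref 4 -> HIT, frames=[4,2,7] (faults so far: 5)
  step 9: ref 7 -> HIT, frames=[4,2,7] (faults so far: 5)
  step 10: ref 4 -> HIT, frames=[4,2,7] (faults so far: 5)
  step 11: ref 4 -> HIT, frames=[4,2,7] (faults so far: 5)
  step 12: ref 2 -> HIT, frames=[4,2,7] (faults so far: 5)
  step 13: ref 4 -> HIT, frames=[4,2,7] (faults so far: 5)
  step 14: ref 1 -> FAULT, evict 4, frames=[1,2,7] (faults so far: 6)
  step 15: ref 2 -> HIT, frames=[1,2,7] (faults so far: 6)
  Optimal total faults: 6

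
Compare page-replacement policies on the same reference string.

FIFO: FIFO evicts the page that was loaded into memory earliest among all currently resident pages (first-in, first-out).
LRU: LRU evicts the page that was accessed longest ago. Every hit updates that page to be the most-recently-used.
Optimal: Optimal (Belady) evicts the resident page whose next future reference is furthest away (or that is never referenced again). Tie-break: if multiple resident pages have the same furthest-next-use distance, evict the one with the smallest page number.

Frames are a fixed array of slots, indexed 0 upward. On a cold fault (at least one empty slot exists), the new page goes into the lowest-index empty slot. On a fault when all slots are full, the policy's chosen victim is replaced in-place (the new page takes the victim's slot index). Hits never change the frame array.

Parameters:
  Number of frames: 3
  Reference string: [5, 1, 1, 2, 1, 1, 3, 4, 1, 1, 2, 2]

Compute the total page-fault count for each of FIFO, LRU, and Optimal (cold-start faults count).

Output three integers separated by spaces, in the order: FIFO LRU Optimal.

--- FIFO ---
  step 0: ref 5 -> FAULT, frames=[5,-,-] (faults so far: 1)
  step 1: ref 1 -> FAULT, frames=[5,1,-] (faults so far: 2)
  step 2: ref 1 -> HIT, frames=[5,1,-] (faults so far: 2)
  step 3: ref 2 -> FAULT, frames=[5,1,2] (faults so far: 3)
  step 4: ref 1 -> HIT, frames=[5,1,2] (faults so far: 3)
  step 5: ref 1 -> HIT, frames=[5,1,2] (faults so far: 3)
  step 6: ref 3 -> FAULT, evict 5, frames=[3,1,2] (faults so far: 4)
  step 7: ref 4 -> FAULT, evict 1, frames=[3,4,2] (faults so far: 5)
  step 8: ref 1 -> FAULT, evict 2, frames=[3,4,1] (faults so far: 6)
  step 9: ref 1 -> HIT, frames=[3,4,1] (faults so far: 6)
  step 10: ref 2 -> FAULT, evict 3, frames=[2,4,1] (faults so far: 7)
  step 11: ref 2 -> HIT, frames=[2,4,1] (faults so far: 7)
  FIFO total faults: 7
--- LRU ---
  step 0: ref 5 -> FAULT, frames=[5,-,-] (faults so far: 1)
  step 1: ref 1 -> FAULT, frames=[5,1,-] (faults so far: 2)
  step 2: ref 1 -> HIT, frames=[5,1,-] (faults so far: 2)
  step 3: ref 2 -> FAULT, frames=[5,1,2] (faults so far: 3)
  step 4: ref 1 -> HIT, frames=[5,1,2] (faults so far: 3)
  step 5: ref 1 -> HIT, frames=[5,1,2] (faults so far: 3)
  step 6: ref 3 -> FAULT, evict 5, frames=[3,1,2] (faults so far: 4)
  step 7: ref 4 -> FAULT, evict 2, frames=[3,1,4] (faults so far: 5)
  step 8: ref 1 -> HIT, frames=[3,1,4] (faults so far: 5)
  step 9: ref 1 -> HIT, frames=[3,1,4] (faults so far: 5)
  step 10: ref 2 -> FAULT, evict 3, frames=[2,1,4] (faults so far: 6)
  step 11: ref 2 -> HIT, frames=[2,1,4] (faults so far: 6)
  LRU total faults: 6
--- Optimal ---
  step 0: ref 5 -> FAULT, frames=[5,-,-] (faults so far: 1)
  step 1: ref 1 -> FAULT, frames=[5,1,-] (faults so far: 2)
  step 2: ref 1 -> HIT, frames=[5,1,-] (faults so far: 2)
  step 3: ref 2 -> FAULT, frames=[5,1,2] (faults so far: 3)
  step 4: ref 1 -> HIT, frames=[5,1,2] (faults so far: 3)
  step 5: ref 1 -> HIT, frames=[5,1,2] (faults so far: 3)
  step 6: ref 3 -> FAULT, evict 5, frames=[3,1,2] (faults so far: 4)
  step 7: ref 4 -> FAULT, evict 3, frames=[4,1,2] (faults so far: 5)
  step 8: ref 1 -> HIT, frames=[4,1,2] (faults so far: 5)
  step 9: ref 1 -> HIT, frames=[4,1,2] (faults so far: 5)
  step 10: ref 2 -> HIT, frames=[4,1,2] (faults so far: 5)
  step 11: ref 2 -> HIT, frames=[4,1,2] (faults so far: 5)
  Optimal total faults: 5

Answer: 7 6 5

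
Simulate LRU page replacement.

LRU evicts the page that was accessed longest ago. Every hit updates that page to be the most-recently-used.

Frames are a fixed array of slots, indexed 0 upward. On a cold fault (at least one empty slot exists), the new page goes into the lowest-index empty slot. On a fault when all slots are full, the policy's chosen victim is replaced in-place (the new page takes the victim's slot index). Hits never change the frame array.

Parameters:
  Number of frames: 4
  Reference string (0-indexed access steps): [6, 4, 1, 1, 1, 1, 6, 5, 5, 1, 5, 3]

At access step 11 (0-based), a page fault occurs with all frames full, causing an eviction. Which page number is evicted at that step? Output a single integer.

Step 0: ref 6 -> FAULT, frames=[6,-,-,-]
Step 1: ref 4 -> FAULT, frames=[6,4,-,-]
Step 2: ref 1 -> FAULT, frames=[6,4,1,-]
Step 3: ref 1 -> HIT, frames=[6,4,1,-]
Step 4: ref 1 -> HIT, frames=[6,4,1,-]
Step 5: ref 1 -> HIT, frames=[6,4,1,-]
Step 6: ref 6 -> HIT, frames=[6,4,1,-]
Step 7: ref 5 -> FAULT, frames=[6,4,1,5]
Step 8: ref 5 -> HIT, frames=[6,4,1,5]
Step 9: ref 1 -> HIT, frames=[6,4,1,5]
Step 10: ref 5 -> HIT, frames=[6,4,1,5]
Step 11: ref 3 -> FAULT, evict 4, frames=[6,3,1,5]
At step 11: evicted page 4

Answer: 4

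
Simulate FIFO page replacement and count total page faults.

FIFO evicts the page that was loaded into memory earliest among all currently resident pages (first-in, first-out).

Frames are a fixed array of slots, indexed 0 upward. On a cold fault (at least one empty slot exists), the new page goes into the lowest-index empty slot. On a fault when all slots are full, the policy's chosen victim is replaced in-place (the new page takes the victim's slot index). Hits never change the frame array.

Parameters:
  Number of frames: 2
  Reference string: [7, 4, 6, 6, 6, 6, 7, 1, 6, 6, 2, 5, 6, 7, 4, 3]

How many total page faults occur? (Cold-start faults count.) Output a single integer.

Answer: 12

Derivation:
Step 0: ref 7 → FAULT, frames=[7,-]
Step 1: ref 4 → FAULT, frames=[7,4]
Step 2: ref 6 → FAULT (evict 7), frames=[6,4]
Step 3: ref 6 → HIT, frames=[6,4]
Step 4: ref 6 → HIT, frames=[6,4]
Step 5: ref 6 → HIT, frames=[6,4]
Step 6: ref 7 → FAULT (evict 4), frames=[6,7]
Step 7: ref 1 → FAULT (evict 6), frames=[1,7]
Step 8: ref 6 → FAULT (evict 7), frames=[1,6]
Step 9: ref 6 → HIT, frames=[1,6]
Step 10: ref 2 → FAULT (evict 1), frames=[2,6]
Step 11: ref 5 → FAULT (evict 6), frames=[2,5]
Step 12: ref 6 → FAULT (evict 2), frames=[6,5]
Step 13: ref 7 → FAULT (evict 5), frames=[6,7]
Step 14: ref 4 → FAULT (evict 6), frames=[4,7]
Step 15: ref 3 → FAULT (evict 7), frames=[4,3]
Total faults: 12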